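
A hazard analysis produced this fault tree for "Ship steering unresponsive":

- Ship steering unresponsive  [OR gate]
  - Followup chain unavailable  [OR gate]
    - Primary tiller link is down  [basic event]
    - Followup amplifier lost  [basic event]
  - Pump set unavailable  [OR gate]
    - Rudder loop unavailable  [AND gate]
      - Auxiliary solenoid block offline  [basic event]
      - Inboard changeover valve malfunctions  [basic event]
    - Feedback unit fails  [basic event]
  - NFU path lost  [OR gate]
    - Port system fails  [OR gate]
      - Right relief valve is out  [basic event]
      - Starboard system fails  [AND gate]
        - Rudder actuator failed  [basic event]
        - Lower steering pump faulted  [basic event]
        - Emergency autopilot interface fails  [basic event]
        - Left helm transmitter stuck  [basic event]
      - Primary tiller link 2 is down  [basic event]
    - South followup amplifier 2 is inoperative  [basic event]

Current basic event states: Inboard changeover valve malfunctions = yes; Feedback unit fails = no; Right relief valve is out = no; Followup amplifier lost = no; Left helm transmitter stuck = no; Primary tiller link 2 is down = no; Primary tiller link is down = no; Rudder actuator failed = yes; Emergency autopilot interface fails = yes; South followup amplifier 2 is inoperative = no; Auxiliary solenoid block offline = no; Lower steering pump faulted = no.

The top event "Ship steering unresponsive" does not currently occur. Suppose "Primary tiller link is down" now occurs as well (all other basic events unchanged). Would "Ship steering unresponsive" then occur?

Yes

Counterfactual: set "Primary tiller link is down" to occurred.
Followup chain unavailable [OR]: Primary tiller link is down=occurs, Followup amplifier lost=not → at least one input occurs → occurs.
Rudder loop unavailable [AND]: Auxiliary solenoid block offline=not, Inboard changeover valve malfunctions=occurs → not all inputs occur → does not occur.
Pump set unavailable [OR]: Rudder loop unavailable=not, Feedback unit fails=not → no input occurs → does not occur.
Starboard system fails [AND]: Rudder actuator failed=occurs, Lower steering pump faulted=not, Emergency autopilot interface fails=occurs, Left helm transmitter stuck=not → not all inputs occur → does not occur.
Port system fails [OR]: Right relief valve is out=not, Starboard system fails=not, Primary tiller link 2 is down=not → no input occurs → does not occur.
NFU path lost [OR]: Port system fails=not, South followup amplifier 2 is inoperative=not → no input occurs → does not occur.
Ship steering unresponsive [OR]: Followup chain unavailable=occurs, Pump set unavailable=not, NFU path lost=not → at least one input occurs → occurs.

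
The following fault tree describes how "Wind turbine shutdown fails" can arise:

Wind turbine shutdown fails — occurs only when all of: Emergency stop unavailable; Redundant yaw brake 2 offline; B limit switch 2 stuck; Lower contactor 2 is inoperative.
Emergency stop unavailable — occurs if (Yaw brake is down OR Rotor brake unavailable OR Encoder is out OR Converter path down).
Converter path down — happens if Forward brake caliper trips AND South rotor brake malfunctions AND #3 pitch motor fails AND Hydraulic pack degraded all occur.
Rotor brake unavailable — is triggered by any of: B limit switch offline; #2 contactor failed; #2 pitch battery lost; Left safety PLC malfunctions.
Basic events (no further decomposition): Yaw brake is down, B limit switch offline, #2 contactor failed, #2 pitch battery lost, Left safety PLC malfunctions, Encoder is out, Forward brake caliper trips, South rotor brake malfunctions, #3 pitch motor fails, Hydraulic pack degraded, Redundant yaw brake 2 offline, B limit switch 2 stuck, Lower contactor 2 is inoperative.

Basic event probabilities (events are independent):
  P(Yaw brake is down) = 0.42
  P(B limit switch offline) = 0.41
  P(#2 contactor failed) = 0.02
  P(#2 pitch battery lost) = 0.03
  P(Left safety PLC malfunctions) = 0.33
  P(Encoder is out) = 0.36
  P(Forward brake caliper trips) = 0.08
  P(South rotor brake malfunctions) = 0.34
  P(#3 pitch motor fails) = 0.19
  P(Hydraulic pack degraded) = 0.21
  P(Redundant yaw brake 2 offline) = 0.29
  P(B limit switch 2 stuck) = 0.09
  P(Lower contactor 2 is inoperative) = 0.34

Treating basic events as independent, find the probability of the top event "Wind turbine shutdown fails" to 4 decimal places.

0.0076

P(Rotor brake unavailable) [OR] = 1 − (1−0.41) × (1−0.02) × (1−0.03) × (1−0.33) = 0.624228
P(Converter path down) [AND] = 0.08 × 0.34 × 0.19 × 0.21 = 0.001085
P(Emergency stop unavailable) [OR] = 1 − (1−0.42) × (1−0.624228) × (1−0.36) × (1−0.001085) = 0.860665
P(Wind turbine shutdown fails) [AND] = 0.860665 × 0.29 × 0.09 × 0.34 = 0.007638
Rounded to 4 decimal places: P(Wind turbine shutdown fails) ≈ 0.0076.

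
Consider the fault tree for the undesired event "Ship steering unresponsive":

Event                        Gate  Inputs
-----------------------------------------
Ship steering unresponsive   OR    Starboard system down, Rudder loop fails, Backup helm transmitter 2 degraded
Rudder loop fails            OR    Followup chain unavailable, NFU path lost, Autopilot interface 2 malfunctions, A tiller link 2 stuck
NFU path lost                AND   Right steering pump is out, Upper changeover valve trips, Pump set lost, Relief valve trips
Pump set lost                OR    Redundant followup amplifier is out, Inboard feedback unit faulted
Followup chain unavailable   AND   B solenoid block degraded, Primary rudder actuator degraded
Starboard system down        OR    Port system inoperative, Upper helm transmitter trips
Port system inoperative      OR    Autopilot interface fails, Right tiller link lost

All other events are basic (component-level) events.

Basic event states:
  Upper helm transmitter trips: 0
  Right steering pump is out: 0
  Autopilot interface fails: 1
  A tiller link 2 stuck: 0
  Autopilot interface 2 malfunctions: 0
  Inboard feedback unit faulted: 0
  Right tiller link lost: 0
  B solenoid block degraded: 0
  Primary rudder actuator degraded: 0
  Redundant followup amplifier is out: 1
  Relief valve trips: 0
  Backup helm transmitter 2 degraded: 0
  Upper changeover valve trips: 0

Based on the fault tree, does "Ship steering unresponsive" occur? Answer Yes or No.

Yes

Port system inoperative [OR]: Autopilot interface fails=occurs, Right tiller link lost=not → at least one input occurs → occurs.
Starboard system down [OR]: Port system inoperative=occurs, Upper helm transmitter trips=not → at least one input occurs → occurs.
Followup chain unavailable [AND]: B solenoid block degraded=not, Primary rudder actuator degraded=not → not all inputs occur → does not occur.
Pump set lost [OR]: Redundant followup amplifier is out=occurs, Inboard feedback unit faulted=not → at least one input occurs → occurs.
NFU path lost [AND]: Right steering pump is out=not, Upper changeover valve trips=not, Pump set lost=occurs, Relief valve trips=not → not all inputs occur → does not occur.
Rudder loop fails [OR]: Followup chain unavailable=not, NFU path lost=not, Autopilot interface 2 malfunctions=not, A tiller link 2 stuck=not → no input occurs → does not occur.
Ship steering unresponsive [OR]: Starboard system down=occurs, Rudder loop fails=not, Backup helm transmitter 2 degraded=not → at least one input occurs → occurs.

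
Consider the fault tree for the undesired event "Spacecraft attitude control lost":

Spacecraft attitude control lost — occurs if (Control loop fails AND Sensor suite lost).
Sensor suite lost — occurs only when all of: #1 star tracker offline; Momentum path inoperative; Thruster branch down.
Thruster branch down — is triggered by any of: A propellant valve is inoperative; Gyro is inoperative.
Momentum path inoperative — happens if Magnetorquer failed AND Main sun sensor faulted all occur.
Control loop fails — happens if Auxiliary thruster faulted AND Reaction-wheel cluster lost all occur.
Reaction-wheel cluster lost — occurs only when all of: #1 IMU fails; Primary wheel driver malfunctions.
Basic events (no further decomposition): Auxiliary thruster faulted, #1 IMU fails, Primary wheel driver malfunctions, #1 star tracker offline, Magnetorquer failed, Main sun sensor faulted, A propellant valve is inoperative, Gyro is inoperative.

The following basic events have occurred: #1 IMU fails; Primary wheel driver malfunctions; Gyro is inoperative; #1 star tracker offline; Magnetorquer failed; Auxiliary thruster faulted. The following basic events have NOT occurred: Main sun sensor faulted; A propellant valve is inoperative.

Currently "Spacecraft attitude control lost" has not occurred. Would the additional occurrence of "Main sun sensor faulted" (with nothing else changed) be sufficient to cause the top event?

Counterfactual: set "Main sun sensor faulted" to occurred.
Reaction-wheel cluster lost [AND]: #1 IMU fails=occurs, Primary wheel driver malfunctions=occurs → all inputs occur → occurs.
Control loop fails [AND]: Auxiliary thruster faulted=occurs, Reaction-wheel cluster lost=occurs → all inputs occur → occurs.
Momentum path inoperative [AND]: Magnetorquer failed=occurs, Main sun sensor faulted=occurs → all inputs occur → occurs.
Thruster branch down [OR]: A propellant valve is inoperative=not, Gyro is inoperative=occurs → at least one input occurs → occurs.
Sensor suite lost [AND]: #1 star tracker offline=occurs, Momentum path inoperative=occurs, Thruster branch down=occurs → all inputs occur → occurs.
Spacecraft attitude control lost [AND]: Control loop fails=occurs, Sensor suite lost=occurs → all inputs occur → occurs.

Yes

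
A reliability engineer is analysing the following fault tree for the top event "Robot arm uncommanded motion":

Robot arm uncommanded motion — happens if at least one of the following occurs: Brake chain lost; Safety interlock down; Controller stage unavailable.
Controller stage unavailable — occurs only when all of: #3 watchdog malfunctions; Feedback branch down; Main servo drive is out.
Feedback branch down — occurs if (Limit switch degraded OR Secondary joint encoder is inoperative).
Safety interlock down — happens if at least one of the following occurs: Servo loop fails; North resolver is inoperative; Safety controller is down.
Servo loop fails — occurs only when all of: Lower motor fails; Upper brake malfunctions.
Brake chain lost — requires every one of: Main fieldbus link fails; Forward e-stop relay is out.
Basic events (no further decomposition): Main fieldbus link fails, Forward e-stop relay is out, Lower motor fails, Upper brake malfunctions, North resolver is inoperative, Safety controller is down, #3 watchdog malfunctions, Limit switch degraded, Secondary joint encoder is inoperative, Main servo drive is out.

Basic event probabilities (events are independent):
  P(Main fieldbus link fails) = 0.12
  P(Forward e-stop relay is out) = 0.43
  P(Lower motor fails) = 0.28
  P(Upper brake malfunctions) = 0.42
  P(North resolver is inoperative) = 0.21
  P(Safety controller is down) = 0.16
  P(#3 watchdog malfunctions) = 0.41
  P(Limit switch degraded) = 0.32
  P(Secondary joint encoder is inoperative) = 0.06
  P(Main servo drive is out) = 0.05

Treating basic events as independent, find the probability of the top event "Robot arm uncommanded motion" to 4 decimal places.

P(Brake chain lost) [AND] = 0.12 × 0.43 = 0.051600
P(Servo loop fails) [AND] = 0.28 × 0.42 = 0.117600
P(Safety interlock down) [OR] = 1 − (1−0.117600) × (1−0.21) × (1−0.16) = 0.414439
P(Feedback branch down) [OR] = 1 − (1−0.32) × (1−0.06) = 0.360800
P(Controller stage unavailable) [AND] = 0.41 × 0.360800 × 0.05 = 0.007396
P(Robot arm uncommanded motion) [OR] = 1 − (1−0.051600) × (1−0.414439) × (1−0.007396) = 0.448761
Rounded to 4 decimal places: P(Robot arm uncommanded motion) ≈ 0.4488.

0.4488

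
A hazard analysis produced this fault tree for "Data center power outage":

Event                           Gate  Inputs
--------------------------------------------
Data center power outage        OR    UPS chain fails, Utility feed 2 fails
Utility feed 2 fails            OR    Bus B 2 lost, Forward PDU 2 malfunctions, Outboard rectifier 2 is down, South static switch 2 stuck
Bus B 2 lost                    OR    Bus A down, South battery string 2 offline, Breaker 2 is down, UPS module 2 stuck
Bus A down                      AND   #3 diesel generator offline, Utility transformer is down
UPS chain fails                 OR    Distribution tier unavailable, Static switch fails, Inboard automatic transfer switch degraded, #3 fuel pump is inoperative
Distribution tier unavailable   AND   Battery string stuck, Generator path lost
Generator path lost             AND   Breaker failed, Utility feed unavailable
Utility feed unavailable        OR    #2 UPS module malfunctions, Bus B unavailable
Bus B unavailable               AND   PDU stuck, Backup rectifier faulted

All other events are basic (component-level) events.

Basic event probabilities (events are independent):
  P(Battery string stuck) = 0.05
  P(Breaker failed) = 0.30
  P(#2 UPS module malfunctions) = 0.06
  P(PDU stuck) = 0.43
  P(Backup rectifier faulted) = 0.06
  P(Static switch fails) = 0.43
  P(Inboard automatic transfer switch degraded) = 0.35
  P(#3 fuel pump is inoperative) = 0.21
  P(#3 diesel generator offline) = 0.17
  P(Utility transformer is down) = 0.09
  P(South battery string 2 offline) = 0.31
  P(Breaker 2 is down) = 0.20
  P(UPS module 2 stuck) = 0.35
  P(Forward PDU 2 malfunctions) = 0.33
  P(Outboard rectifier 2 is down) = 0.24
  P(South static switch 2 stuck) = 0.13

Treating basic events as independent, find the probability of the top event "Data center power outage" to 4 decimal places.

P(Bus B unavailable) [AND] = 0.43 × 0.06 = 0.025800
P(Utility feed unavailable) [OR] = 1 − (1−0.06) × (1−0.025800) = 0.084252
P(Generator path lost) [AND] = 0.30 × 0.084252 = 0.025276
P(Distribution tier unavailable) [AND] = 0.05 × 0.025276 = 0.001264
P(UPS chain fails) [OR] = 1 − (1−0.001264) × (1−0.43) × (1−0.35) × (1−0.21) = 0.707675
P(Bus A down) [AND] = 0.17 × 0.09 = 0.015300
P(Bus B 2 lost) [OR] = 1 − (1−0.015300) × (1−0.31) × (1−0.20) × (1−0.35) = 0.646690
P(Utility feed 2 fails) [OR] = 1 − (1−0.646690) × (1−0.33) × (1−0.24) × (1−0.13) = 0.843482
P(Data center power outage) [OR] = 1 − (1−0.707675) × (1−0.843482) = 0.954246
Rounded to 4 decimal places: P(Data center power outage) ≈ 0.9542.

0.9542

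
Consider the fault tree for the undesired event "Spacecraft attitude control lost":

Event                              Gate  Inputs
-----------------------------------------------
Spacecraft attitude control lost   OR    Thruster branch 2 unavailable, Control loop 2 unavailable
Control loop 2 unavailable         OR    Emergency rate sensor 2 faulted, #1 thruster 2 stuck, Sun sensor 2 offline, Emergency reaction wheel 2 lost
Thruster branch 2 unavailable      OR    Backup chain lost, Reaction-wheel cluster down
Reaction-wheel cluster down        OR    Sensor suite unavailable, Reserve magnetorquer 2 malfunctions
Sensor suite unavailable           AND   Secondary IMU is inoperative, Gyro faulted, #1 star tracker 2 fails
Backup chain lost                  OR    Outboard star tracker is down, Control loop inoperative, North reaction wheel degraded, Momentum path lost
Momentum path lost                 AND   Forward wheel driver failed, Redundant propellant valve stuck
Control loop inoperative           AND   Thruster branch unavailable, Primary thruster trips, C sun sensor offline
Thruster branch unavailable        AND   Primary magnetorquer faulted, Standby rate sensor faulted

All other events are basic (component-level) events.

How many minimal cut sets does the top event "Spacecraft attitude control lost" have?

10

Thruster branch unavailable [AND]: one cut set from each child combined → 1 × 1 = 1 cut set(s).
Control loop inoperative [AND]: one cut set from each child combined → 1 × 1 × 1 = 1 cut set(s).
Momentum path lost [AND]: one cut set from each child combined → 1 × 1 = 1 cut set(s).
Backup chain lost [OR]: union of children's cut sets → 4 cut set(s).
Sensor suite unavailable [AND]: one cut set from each child combined → 1 × 1 × 1 = 1 cut set(s).
Reaction-wheel cluster down [OR]: union of children's cut sets → 2 cut set(s).
Thruster branch 2 unavailable [OR]: union of children's cut sets → 6 cut set(s).
Control loop 2 unavailable [OR]: union of children's cut sets → 4 cut set(s).
Spacecraft attitude control lost [OR]: union of children's cut sets → 10 cut set(s).
Minimal cut sets: {Outboard star tracker is down}; {C sun sensor offline, Primary magnetorquer faulted, Primary thruster trips, Standby rate sensor faulted}; {North reaction wheel degraded}; {Forward wheel driver failed, Redundant propellant valve stuck}; {#1 star tracker 2 fails, Gyro faulted, Secondary IMU is inoperative}; {Reserve magnetorquer 2 malfunctions}; {Emergency rate sensor 2 faulted}; {#1 thruster 2 stuck}; {Sun sensor 2 offline}; {Emergency reaction wheel 2 lost}.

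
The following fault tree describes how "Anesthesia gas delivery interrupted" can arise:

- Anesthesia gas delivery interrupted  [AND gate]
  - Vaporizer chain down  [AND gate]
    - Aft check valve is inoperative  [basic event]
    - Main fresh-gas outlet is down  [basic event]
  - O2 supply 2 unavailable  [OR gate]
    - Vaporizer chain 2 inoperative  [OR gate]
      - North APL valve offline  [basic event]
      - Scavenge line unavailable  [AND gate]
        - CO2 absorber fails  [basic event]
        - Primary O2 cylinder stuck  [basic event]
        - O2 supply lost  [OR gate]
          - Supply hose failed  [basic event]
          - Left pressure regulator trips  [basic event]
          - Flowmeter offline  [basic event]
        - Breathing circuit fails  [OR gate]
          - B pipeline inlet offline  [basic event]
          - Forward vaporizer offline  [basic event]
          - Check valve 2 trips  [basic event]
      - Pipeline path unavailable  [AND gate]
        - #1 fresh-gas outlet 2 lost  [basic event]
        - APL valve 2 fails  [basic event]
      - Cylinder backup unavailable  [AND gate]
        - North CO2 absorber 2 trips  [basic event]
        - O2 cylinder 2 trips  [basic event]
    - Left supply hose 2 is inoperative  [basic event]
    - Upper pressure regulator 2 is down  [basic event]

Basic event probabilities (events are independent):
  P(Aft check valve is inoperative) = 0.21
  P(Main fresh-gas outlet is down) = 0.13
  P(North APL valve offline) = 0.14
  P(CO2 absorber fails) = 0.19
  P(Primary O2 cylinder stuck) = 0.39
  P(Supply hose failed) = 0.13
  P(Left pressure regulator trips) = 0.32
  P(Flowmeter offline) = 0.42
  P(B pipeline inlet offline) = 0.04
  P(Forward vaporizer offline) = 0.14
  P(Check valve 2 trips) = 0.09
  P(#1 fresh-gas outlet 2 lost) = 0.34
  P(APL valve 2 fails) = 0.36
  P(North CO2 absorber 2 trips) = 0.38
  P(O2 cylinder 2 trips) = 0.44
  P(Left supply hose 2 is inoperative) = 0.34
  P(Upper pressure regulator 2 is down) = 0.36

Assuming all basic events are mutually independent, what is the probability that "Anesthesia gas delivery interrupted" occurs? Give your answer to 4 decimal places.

P(Vaporizer chain down) [AND] = 0.21 × 0.13 = 0.027300
P(O2 supply lost) [OR] = 1 − (1−0.13) × (1−0.32) × (1−0.42) = 0.656872
P(Breathing circuit fails) [OR] = 1 − (1−0.04) × (1−0.14) × (1−0.09) = 0.248704
P(Scavenge line unavailable) [AND] = 0.19 × 0.39 × 0.656872 × 0.248704 = 0.012105
P(Pipeline path unavailable) [AND] = 0.34 × 0.36 = 0.122400
P(Cylinder backup unavailable) [AND] = 0.38 × 0.44 = 0.167200
P(Vaporizer chain 2 inoperative) [OR] = 1 − (1−0.14) × (1−0.012105) × (1−0.122400) × (1−0.167200) = 0.379064
P(O2 supply 2 unavailable) [OR] = 1 − (1−0.379064) × (1−0.34) × (1−0.36) = 0.737717
P(Anesthesia gas delivery interrupted) [AND] = 0.027300 × 0.737717 = 0.020140
Rounded to 4 decimal places: P(Anesthesia gas delivery interrupted) ≈ 0.0201.

0.0201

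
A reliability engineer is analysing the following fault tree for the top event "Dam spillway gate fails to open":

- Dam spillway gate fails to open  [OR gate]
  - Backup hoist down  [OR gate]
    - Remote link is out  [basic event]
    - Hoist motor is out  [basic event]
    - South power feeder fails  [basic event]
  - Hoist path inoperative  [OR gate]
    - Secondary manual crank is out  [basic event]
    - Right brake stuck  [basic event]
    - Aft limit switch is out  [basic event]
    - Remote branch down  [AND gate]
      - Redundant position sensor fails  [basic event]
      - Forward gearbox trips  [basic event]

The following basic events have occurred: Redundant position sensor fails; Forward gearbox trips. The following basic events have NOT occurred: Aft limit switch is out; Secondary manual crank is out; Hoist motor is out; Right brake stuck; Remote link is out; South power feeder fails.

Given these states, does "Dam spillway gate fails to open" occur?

Backup hoist down [OR]: Remote link is out=not, Hoist motor is out=not, South power feeder fails=not → no input occurs → does not occur.
Remote branch down [AND]: Redundant position sensor fails=occurs, Forward gearbox trips=occurs → all inputs occur → occurs.
Hoist path inoperative [OR]: Secondary manual crank is out=not, Right brake stuck=not, Aft limit switch is out=not, Remote branch down=occurs → at least one input occurs → occurs.
Dam spillway gate fails to open [OR]: Backup hoist down=not, Hoist path inoperative=occurs → at least one input occurs → occurs.

Yes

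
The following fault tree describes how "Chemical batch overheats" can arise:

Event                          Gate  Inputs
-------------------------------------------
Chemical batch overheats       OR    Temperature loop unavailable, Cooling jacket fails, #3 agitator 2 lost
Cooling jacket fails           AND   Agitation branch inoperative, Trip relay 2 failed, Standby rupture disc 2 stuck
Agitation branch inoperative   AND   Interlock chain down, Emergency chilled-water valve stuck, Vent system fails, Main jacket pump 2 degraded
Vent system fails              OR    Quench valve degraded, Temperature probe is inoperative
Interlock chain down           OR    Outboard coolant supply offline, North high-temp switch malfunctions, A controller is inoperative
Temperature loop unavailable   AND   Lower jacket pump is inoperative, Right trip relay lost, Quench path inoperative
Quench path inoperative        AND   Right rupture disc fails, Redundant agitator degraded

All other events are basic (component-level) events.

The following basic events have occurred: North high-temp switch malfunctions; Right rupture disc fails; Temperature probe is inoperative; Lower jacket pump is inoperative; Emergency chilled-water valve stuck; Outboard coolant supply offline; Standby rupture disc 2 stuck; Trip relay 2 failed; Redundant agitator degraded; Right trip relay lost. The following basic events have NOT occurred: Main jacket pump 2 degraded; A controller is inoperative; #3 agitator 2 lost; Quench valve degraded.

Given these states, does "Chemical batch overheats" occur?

Quench path inoperative [AND]: Right rupture disc fails=occurs, Redundant agitator degraded=occurs → all inputs occur → occurs.
Temperature loop unavailable [AND]: Lower jacket pump is inoperative=occurs, Right trip relay lost=occurs, Quench path inoperative=occurs → all inputs occur → occurs.
Interlock chain down [OR]: Outboard coolant supply offline=occurs, North high-temp switch malfunctions=occurs, A controller is inoperative=not → at least one input occurs → occurs.
Vent system fails [OR]: Quench valve degraded=not, Temperature probe is inoperative=occurs → at least one input occurs → occurs.
Agitation branch inoperative [AND]: Interlock chain down=occurs, Emergency chilled-water valve stuck=occurs, Vent system fails=occurs, Main jacket pump 2 degraded=not → not all inputs occur → does not occur.
Cooling jacket fails [AND]: Agitation branch inoperative=not, Trip relay 2 failed=occurs, Standby rupture disc 2 stuck=occurs → not all inputs occur → does not occur.
Chemical batch overheats [OR]: Temperature loop unavailable=occurs, Cooling jacket fails=not, #3 agitator 2 lost=not → at least one input occurs → occurs.

Yes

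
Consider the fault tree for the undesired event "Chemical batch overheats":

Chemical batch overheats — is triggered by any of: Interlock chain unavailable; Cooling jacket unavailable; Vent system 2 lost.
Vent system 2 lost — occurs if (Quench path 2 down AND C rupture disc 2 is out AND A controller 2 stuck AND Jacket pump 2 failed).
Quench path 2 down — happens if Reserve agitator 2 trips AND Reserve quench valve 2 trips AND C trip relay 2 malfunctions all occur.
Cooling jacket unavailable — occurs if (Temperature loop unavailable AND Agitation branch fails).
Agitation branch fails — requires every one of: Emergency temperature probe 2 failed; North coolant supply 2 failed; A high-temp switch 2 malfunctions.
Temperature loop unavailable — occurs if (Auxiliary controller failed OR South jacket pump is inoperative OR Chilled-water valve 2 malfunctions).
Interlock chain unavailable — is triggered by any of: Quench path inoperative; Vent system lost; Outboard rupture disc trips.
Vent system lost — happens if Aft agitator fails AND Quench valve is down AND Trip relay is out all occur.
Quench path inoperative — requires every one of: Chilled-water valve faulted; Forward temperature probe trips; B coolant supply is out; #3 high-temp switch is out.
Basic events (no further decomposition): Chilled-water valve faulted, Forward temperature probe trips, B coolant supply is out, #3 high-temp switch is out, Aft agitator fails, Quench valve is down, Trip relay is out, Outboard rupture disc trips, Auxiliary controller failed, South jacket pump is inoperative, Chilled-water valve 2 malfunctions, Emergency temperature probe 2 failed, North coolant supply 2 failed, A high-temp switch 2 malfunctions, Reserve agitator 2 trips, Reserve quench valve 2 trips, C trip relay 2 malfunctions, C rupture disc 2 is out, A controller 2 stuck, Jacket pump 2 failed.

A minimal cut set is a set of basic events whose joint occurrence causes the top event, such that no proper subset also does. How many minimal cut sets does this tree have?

Quench path inoperative [AND]: one cut set from each child combined → 1 × 1 × 1 × 1 = 1 cut set(s).
Vent system lost [AND]: one cut set from each child combined → 1 × 1 × 1 = 1 cut set(s).
Interlock chain unavailable [OR]: union of children's cut sets → 3 cut set(s).
Temperature loop unavailable [OR]: union of children's cut sets → 3 cut set(s).
Agitation branch fails [AND]: one cut set from each child combined → 1 × 1 × 1 = 1 cut set(s).
Cooling jacket unavailable [AND]: one cut set from each child combined → 3 × 1 = 3 cut set(s).
Quench path 2 down [AND]: one cut set from each child combined → 1 × 1 × 1 = 1 cut set(s).
Vent system 2 lost [AND]: one cut set from each child combined → 1 × 1 × 1 × 1 = 1 cut set(s).
Chemical batch overheats [OR]: union of children's cut sets → 7 cut set(s).
Minimal cut sets: {#3 high-temp switch is out, B coolant supply is out, Chilled-water valve faulted, Forward temperature probe trips}; {Aft agitator fails, Quench valve is down, Trip relay is out}; {Outboard rupture disc trips}; {A high-temp switch 2 malfunctions, Auxiliary controller failed, Emergency temperature probe 2 failed, North coolant supply 2 failed}; {A high-temp switch 2 malfunctions, Emergency temperature probe 2 failed, North coolant supply 2 failed, South jacket pump is inoperative}; {A high-temp switch 2 malfunctions, Chilled-water valve 2 malfunctions, Emergency temperature probe 2 failed, North coolant supply 2 failed}; {A controller 2 stuck, C rupture disc 2 is out, C trip relay 2 malfunctions, Jacket pump 2 failed, Reserve agitator 2 trips, Reserve quench valve 2 trips}.

7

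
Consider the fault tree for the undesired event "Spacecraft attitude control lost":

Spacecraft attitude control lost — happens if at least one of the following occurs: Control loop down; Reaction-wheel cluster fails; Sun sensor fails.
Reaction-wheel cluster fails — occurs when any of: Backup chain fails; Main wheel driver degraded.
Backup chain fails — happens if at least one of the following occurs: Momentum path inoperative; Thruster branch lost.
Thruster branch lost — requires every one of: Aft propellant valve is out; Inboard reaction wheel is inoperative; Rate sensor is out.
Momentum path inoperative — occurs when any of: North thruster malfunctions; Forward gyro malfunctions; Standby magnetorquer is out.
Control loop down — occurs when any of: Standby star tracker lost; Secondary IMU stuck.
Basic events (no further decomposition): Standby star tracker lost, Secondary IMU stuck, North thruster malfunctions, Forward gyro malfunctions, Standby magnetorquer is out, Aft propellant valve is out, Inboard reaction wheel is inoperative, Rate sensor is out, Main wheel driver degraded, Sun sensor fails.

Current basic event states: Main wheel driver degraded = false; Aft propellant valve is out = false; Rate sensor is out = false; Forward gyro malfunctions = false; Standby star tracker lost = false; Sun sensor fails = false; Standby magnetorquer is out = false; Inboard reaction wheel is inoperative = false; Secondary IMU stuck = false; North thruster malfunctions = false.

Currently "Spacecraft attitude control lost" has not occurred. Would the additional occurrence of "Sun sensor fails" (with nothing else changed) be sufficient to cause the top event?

Yes

Counterfactual: set "Sun sensor fails" to occurred.
Control loop down [OR]: Standby star tracker lost=not, Secondary IMU stuck=not → no input occurs → does not occur.
Momentum path inoperative [OR]: North thruster malfunctions=not, Forward gyro malfunctions=not, Standby magnetorquer is out=not → no input occurs → does not occur.
Thruster branch lost [AND]: Aft propellant valve is out=not, Inboard reaction wheel is inoperative=not, Rate sensor is out=not → not all inputs occur → does not occur.
Backup chain fails [OR]: Momentum path inoperative=not, Thruster branch lost=not → no input occurs → does not occur.
Reaction-wheel cluster fails [OR]: Backup chain fails=not, Main wheel driver degraded=not → no input occurs → does not occur.
Spacecraft attitude control lost [OR]: Control loop down=not, Reaction-wheel cluster fails=not, Sun sensor fails=occurs → at least one input occurs → occurs.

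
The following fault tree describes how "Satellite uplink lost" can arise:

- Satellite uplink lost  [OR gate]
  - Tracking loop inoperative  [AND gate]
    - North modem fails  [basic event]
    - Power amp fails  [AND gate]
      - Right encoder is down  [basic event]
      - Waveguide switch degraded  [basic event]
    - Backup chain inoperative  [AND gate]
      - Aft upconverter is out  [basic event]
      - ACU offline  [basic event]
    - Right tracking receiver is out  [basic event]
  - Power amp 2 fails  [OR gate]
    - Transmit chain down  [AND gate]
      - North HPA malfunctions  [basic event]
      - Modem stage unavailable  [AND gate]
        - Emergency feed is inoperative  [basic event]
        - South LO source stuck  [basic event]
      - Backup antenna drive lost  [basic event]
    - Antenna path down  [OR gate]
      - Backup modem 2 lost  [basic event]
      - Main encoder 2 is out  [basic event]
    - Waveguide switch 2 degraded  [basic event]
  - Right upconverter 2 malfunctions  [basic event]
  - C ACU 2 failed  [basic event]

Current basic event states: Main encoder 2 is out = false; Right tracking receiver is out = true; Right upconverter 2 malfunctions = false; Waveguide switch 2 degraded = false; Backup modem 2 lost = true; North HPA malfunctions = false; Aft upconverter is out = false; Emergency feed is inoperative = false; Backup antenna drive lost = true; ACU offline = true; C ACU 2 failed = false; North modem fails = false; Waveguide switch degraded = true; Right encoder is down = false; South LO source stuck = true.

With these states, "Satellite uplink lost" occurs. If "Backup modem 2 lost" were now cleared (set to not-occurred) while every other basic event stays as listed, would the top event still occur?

Counterfactual: set "Backup modem 2 lost" to not occurred.
Power amp fails [AND]: Right encoder is down=not, Waveguide switch degraded=occurs → not all inputs occur → does not occur.
Backup chain inoperative [AND]: Aft upconverter is out=not, ACU offline=occurs → not all inputs occur → does not occur.
Tracking loop inoperative [AND]: North modem fails=not, Power amp fails=not, Backup chain inoperative=not, Right tracking receiver is out=occurs → not all inputs occur → does not occur.
Modem stage unavailable [AND]: Emergency feed is inoperative=not, South LO source stuck=occurs → not all inputs occur → does not occur.
Transmit chain down [AND]: North HPA malfunctions=not, Modem stage unavailable=not, Backup antenna drive lost=occurs → not all inputs occur → does not occur.
Antenna path down [OR]: Backup modem 2 lost=not, Main encoder 2 is out=not → no input occurs → does not occur.
Power amp 2 fails [OR]: Transmit chain down=not, Antenna path down=not, Waveguide switch 2 degraded=not → no input occurs → does not occur.
Satellite uplink lost [OR]: Tracking loop inoperative=not, Power amp 2 fails=not, Right upconverter 2 malfunctions=not, C ACU 2 failed=not → no input occurs → does not occur.

No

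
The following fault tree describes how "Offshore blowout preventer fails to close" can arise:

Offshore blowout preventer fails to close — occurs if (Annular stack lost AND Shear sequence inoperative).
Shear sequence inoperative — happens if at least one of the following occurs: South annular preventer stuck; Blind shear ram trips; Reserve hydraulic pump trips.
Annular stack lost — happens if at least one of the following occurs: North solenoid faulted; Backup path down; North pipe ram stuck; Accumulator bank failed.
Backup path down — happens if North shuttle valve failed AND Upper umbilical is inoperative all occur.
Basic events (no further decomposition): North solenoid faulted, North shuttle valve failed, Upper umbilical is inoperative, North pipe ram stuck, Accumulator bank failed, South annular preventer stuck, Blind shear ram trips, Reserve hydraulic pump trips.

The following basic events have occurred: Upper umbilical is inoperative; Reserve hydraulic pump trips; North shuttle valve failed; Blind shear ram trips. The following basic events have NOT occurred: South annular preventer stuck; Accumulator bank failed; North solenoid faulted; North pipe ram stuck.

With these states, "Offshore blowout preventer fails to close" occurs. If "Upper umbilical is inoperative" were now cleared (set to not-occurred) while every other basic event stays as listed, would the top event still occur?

No

Counterfactual: set "Upper umbilical is inoperative" to not occurred.
Backup path down [AND]: North shuttle valve failed=occurs, Upper umbilical is inoperative=not → not all inputs occur → does not occur.
Annular stack lost [OR]: North solenoid faulted=not, Backup path down=not, North pipe ram stuck=not, Accumulator bank failed=not → no input occurs → does not occur.
Shear sequence inoperative [OR]: South annular preventer stuck=not, Blind shear ram trips=occurs, Reserve hydraulic pump trips=occurs → at least one input occurs → occurs.
Offshore blowout preventer fails to close [AND]: Annular stack lost=not, Shear sequence inoperative=occurs → not all inputs occur → does not occur.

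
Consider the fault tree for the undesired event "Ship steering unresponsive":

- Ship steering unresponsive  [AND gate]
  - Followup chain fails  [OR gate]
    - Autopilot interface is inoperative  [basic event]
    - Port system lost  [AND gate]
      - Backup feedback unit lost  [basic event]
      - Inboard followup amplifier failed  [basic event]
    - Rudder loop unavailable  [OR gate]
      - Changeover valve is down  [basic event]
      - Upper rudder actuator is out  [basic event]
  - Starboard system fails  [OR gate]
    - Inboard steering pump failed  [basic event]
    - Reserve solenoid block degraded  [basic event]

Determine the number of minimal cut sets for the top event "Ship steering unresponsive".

Port system lost [AND]: one cut set from each child combined → 1 × 1 = 1 cut set(s).
Rudder loop unavailable [OR]: union of children's cut sets → 2 cut set(s).
Followup chain fails [OR]: union of children's cut sets → 4 cut set(s).
Starboard system fails [OR]: union of children's cut sets → 2 cut set(s).
Ship steering unresponsive [AND]: one cut set from each child combined → 4 × 2 = 8 cut set(s).
Minimal cut sets: {Autopilot interface is inoperative, Inboard steering pump failed}; {Autopilot interface is inoperative, Reserve solenoid block degraded}; {Backup feedback unit lost, Inboard followup amplifier failed, Inboard steering pump failed}; {Backup feedback unit lost, Inboard followup amplifier failed, Reserve solenoid block degraded}; {Changeover valve is down, Inboard steering pump failed}; {Changeover valve is down, Reserve solenoid block degraded}; {Inboard steering pump failed, Upper rudder actuator is out}; {Reserve solenoid block degraded, Upper rudder actuator is out}.

8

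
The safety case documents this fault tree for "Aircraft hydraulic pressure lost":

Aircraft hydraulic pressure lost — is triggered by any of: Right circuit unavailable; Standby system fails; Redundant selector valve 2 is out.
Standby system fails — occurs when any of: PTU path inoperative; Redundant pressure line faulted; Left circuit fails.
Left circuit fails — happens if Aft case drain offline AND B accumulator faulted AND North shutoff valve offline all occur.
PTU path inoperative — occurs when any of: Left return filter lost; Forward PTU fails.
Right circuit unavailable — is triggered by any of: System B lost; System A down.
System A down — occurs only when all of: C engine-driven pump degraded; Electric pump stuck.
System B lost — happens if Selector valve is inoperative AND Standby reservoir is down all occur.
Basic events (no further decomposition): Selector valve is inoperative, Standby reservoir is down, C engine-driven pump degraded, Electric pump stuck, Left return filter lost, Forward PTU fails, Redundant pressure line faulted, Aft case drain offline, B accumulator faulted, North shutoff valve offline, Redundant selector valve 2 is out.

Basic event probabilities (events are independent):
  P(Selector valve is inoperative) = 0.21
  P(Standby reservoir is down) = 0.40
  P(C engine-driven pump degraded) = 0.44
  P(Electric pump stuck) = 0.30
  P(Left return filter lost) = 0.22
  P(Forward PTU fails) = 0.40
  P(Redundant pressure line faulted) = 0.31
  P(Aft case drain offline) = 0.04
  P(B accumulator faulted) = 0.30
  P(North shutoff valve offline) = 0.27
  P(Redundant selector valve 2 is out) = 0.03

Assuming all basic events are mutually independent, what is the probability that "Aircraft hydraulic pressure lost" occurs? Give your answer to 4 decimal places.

0.7518

P(System B lost) [AND] = 0.21 × 0.40 = 0.084000
P(System A down) [AND] = 0.44 × 0.30 = 0.132000
P(Right circuit unavailable) [OR] = 1 − (1−0.084000) × (1−0.132000) = 0.204912
P(PTU path inoperative) [OR] = 1 − (1−0.22) × (1−0.40) = 0.532000
P(Left circuit fails) [AND] = 0.04 × 0.30 × 0.27 = 0.003240
P(Standby system fails) [OR] = 1 − (1−0.532000) × (1−0.31) × (1−0.003240) = 0.678126
P(Aircraft hydraulic pressure lost) [OR] = 1 − (1−0.204912) × (1−0.678126) × (1−0.03) = 0.751759
Rounded to 4 decimal places: P(Aircraft hydraulic pressure lost) ≈ 0.7518.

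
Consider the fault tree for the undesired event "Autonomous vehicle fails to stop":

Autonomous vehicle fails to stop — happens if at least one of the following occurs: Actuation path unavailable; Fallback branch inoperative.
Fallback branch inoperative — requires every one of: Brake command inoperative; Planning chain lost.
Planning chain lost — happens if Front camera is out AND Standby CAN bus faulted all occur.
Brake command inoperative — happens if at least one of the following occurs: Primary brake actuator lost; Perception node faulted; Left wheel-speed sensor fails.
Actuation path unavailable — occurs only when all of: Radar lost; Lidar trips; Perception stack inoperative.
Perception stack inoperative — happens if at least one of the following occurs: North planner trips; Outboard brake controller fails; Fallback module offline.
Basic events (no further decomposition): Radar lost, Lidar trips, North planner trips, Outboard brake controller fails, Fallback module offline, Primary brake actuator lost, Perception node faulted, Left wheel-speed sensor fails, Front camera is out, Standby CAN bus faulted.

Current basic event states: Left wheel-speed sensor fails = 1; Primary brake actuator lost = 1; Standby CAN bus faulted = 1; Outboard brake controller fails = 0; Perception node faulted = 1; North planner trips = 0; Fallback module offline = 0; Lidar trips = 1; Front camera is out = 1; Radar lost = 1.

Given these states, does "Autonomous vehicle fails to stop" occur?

Perception stack inoperative [OR]: North planner trips=not, Outboard brake controller fails=not, Fallback module offline=not → no input occurs → does not occur.
Actuation path unavailable [AND]: Radar lost=occurs, Lidar trips=occurs, Perception stack inoperative=not → not all inputs occur → does not occur.
Brake command inoperative [OR]: Primary brake actuator lost=occurs, Perception node faulted=occurs, Left wheel-speed sensor fails=occurs → at least one input occurs → occurs.
Planning chain lost [AND]: Front camera is out=occurs, Standby CAN bus faulted=occurs → all inputs occur → occurs.
Fallback branch inoperative [AND]: Brake command inoperative=occurs, Planning chain lost=occurs → all inputs occur → occurs.
Autonomous vehicle fails to stop [OR]: Actuation path unavailable=not, Fallback branch inoperative=occurs → at least one input occurs → occurs.

Yes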